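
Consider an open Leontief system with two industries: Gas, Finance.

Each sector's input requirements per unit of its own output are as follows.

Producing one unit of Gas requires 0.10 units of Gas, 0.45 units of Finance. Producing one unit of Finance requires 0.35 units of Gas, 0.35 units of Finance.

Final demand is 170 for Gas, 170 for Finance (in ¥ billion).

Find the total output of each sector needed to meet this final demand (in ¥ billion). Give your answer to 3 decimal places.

I − A =
  [   0.90    -0.35]
  [  -0.45     0.65]
det(I−A) = (0.90)(0.65) − (-0.35)(-0.45) = 0.4275
adj(I−A) = [[0.65, 0.35], [0.45, 0.90]]
(I − A)⁻¹ = adj(I−A) / det(I−A) ≈
  [   1.5205     0.8187]
  [   1.0526     2.1053]
x = (I − A)⁻¹ d = adj(I−A)·d / det(I−A), with det(I−A) = 0.4275:
  x_1 = (0.65·170 + 0.35·170) / 0.4275 = 170.00 / 0.4275 ≈ 397.661
  x_2 = (0.45·170 + 0.90·170) / 0.4275 = 229.50 / 0.4275 ≈ 536.842

x_1 = 397.661, x_2 = 536.842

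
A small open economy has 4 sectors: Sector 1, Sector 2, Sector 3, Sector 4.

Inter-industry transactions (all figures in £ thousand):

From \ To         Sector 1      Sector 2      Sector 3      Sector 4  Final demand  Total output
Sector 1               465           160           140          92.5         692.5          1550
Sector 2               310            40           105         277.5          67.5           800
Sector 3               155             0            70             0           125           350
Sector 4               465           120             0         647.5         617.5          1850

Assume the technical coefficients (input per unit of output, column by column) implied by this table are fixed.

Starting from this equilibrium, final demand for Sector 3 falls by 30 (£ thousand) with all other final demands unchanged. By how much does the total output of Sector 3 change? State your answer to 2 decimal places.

Δx_3 = -41.46

Technical coefficients a_ij = z_ij / X_j:
  a_11 = 465/1550 = 0.30, a_21 = 310/1550 = 0.20, a_31 = 155/1550 = 0.10, a_41 = 465/1550 = 0.30
  a_12 = 160/800 = 0.20, a_22 = 40/800 = 0.05, a_32 = 0/800 = 0.00, a_42 = 120/800 = 0.15
  a_13 = 140/350 = 0.40, a_23 = 105/350 = 0.30, a_33 = 70/350 = 0.20, a_43 = 0/350 = 0.00
  a_14 = 92.5/1850 = 0.05, a_24 = 277.5/1850 = 0.15, a_34 = 0/1850 = 0.00, a_44 = 647.5/1850 = 0.35
I − A =
  [   0.70    -0.20    -0.40    -0.05]
  [  -0.20     0.95    -0.30    -0.15]
  [  -0.10     0.00     0.80     0.00]
  [  -0.30    -0.15     0.00     0.65]
Compute the cofactors C_ij = (−1)^(i+j)·(3×3 minor ij) of I−A; the adjugate is their transpose:
adj(I−A) = Cᵀ =
  [ 0.47600   0.11000   0.27925   0.06200]
  [ 0.15950   0.32600   0.20200   0.08750]
  [ 0.05950   0.01375   0.36575   0.00775]
  [ 0.25650   0.12600   0.17550   0.45600]
det(I−A) = Σ_j (I−A)_1j·C_1j = (0.70)(0.47600) + (-0.20)(0.15950) + (-0.40)(0.05950) + (-0.05)(0.25650) = 0.264675
(I − A)⁻¹ = adj(I−A) / det(I−A) ≈
  [   1.7984     0.4156     1.0551     0.2342]
  [   0.6026     1.2317     0.7632     0.3306]
  [   0.2248     0.0520     1.3819     0.0293]
  [   0.9691     0.4761     0.6631     1.7229]
Δx = (I − A)⁻¹ Δd with Δd having -30 in the Sector 3 component and 0 elsewhere.
So Δx_3 = L_33 · (-30), where L_33 = adj(I−A)_33 / det(I−A) = 0.36575 / 0.264675.
Δx_3 = 0.36575 × (-30) / 0.264675 = -10.9725 / 0.264675 ≈ -41.46.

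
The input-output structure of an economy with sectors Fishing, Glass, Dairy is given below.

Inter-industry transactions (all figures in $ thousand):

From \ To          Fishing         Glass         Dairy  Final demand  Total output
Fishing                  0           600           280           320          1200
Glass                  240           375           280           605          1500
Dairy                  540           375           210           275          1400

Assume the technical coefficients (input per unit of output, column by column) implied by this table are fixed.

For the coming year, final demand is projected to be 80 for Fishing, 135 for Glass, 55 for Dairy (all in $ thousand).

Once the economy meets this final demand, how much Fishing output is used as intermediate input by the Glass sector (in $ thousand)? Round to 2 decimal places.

Technical coefficients a_ij = z_ij / X_j:
  a_11 = 0/1200 = 0.00, a_21 = 240/1200 = 0.20, a_31 = 540/1200 = 0.45
  a_12 = 600/1500 = 0.40, a_22 = 375/1500 = 0.25, a_32 = 375/1500 = 0.25
  a_13 = 280/1400 = 0.20, a_23 = 280/1400 = 0.20, a_33 = 210/1400 = 0.15
I − A =
  [   1.00    -0.40    -0.20]
  [  -0.20     0.75    -0.20]
  [  -0.45    -0.25     0.85]
Cofactors of I−A, C_ij = (−1)^(i+j)·(minor ij) (rows/columns in the sector order above):
  C_11 = (0.75)(0.85) − (-0.20)(-0.25) = 0.5875
  C_12 = −[(-0.20)(0.85) − (-0.20)(-0.45)] = 0.2600
  C_13 = (-0.20)(-0.25) − (0.75)(-0.45) = 0.3875
  C_21 = −[(-0.40)(0.85) − (-0.20)(-0.25)] = 0.3900
  C_22 = (1.00)(0.85) − (-0.20)(-0.45) = 0.7600
  C_23 = −[(1.00)(-0.25) − (-0.40)(-0.45)] = 0.4300
  C_31 = (-0.40)(-0.20) − (-0.20)(0.75) = 0.2300
  C_32 = −[(1.00)(-0.20) − (-0.20)(-0.20)] = 0.2400
  C_33 = (1.00)(0.75) − (-0.40)(-0.20) = 0.6700
det(I−A) = Σ_j (I−A)_1j·C_1j = (1.00)(0.5875) + (-0.40)(0.2600) + (-0.20)(0.3875) = 0.4060
adj(I−A) = Cᵀ =
  [ 0.5875   0.3900   0.2300]
  [ 0.2600   0.7600   0.2400]
  [ 0.3875   0.4300   0.6700]
(I − A)⁻¹ = adj(I−A) / det(I−A) ≈
  [   1.4470     0.9606     0.5665]
  [   0.6404     1.8719     0.5911]
  [   0.9544     1.0591     1.6502]
First solve x = (I − A)⁻¹ d = adj(I−A)·d / det(I−A); in particular x_2 = (0.2600·80 + 0.7600·135 + 0.2400·55) / 0.4060 = 136.60 / 0.4060 ≈ 336.4532.
Intermediate flow from 1 to 2: z_12 = a_12 · x_2 = 0.40 × 136.60 / 0.4060 = 54.64 / 0.4060 ≈ 134.58.

z_12 = 134.58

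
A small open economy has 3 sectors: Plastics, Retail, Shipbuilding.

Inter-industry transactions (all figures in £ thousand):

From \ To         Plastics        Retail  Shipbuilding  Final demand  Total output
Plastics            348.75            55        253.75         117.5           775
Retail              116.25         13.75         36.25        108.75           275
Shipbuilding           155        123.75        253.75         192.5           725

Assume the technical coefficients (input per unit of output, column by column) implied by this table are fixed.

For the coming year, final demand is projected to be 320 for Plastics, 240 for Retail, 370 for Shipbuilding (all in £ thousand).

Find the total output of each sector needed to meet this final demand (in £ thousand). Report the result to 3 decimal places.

x_P = 1790.725, x_R = 616.812, x_S = 1547.246

Technical coefficients a_ij = z_ij / X_j:
  a_PP = 348.75/775 = 0.45, a_RP = 116.25/775 = 0.15, a_SP = 155/775 = 0.20
  a_PR = 55/275 = 0.20, a_RR = 13.75/275 = 0.05, a_SR = 123.75/275 = 0.45
  a_PS = 253.75/725 = 0.35, a_RS = 36.25/725 = 0.05, a_SS = 253.75/725 = 0.35
I − A =
  [   0.55    -0.20    -0.35]
  [  -0.15     0.95    -0.05]
  [  -0.20    -0.45     0.65]
Cofactors of I−A, C_ij = (−1)^(i+j)·(minor ij) (rows/columns in the sector order above):
  C_11 = (0.95)(0.65) − (-0.05)(-0.45) = 0.5950
  C_12 = −[(-0.15)(0.65) − (-0.05)(-0.20)] = 0.1075
  C_13 = (-0.15)(-0.45) − (0.95)(-0.20) = 0.2575
  C_21 = −[(-0.20)(0.65) − (-0.35)(-0.45)] = 0.2875
  C_22 = (0.55)(0.65) − (-0.35)(-0.20) = 0.2875
  C_23 = −[(0.55)(-0.45) − (-0.20)(-0.20)] = 0.2875
  C_31 = (-0.20)(-0.05) − (-0.35)(0.95) = 0.3425
  C_32 = −[(0.55)(-0.05) − (-0.35)(-0.15)] = 0.0800
  C_33 = (0.55)(0.95) − (-0.20)(-0.15) = 0.4925
det(I−A) = Σ_j (I−A)_1j·C_1j = (0.55)(0.5950) + (-0.20)(0.1075) + (-0.35)(0.2575) = 0.215625
adj(I−A) = Cᵀ =
  [ 0.5950   0.2875   0.3425]
  [ 0.1075   0.2875   0.0800]
  [ 0.2575   0.2875   0.4925]
(I − A)⁻¹ = adj(I−A) / det(I−A) ≈
  [   2.7594     1.3333     1.5884]
  [   0.4986     1.3333     0.3710]
  [   1.1942     1.3333     2.2841]
x = (I − A)⁻¹ d = adj(I−A)·d / det(I−A), with det(I−A) = 0.215625:
  x_P = (0.5950·320 + 0.2875·240 + 0.3425·370) / 0.215625 = 386.125 / 0.215625 ≈ 1790.725
  x_R = (0.1075·320 + 0.2875·240 + 0.0800·370) / 0.215625 = 133.00 / 0.215625 ≈ 616.812
  x_S = (0.2575·320 + 0.2875·240 + 0.4925·370) / 0.215625 = 333.625 / 0.215625 ≈ 1547.246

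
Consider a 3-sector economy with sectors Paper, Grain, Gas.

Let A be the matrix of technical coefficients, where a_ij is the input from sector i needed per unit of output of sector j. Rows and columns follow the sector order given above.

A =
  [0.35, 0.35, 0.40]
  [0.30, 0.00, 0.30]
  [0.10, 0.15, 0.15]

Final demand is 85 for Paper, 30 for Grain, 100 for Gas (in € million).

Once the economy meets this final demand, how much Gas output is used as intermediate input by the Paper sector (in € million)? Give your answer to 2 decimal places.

I − A =
  [   0.65    -0.35    -0.40]
  [  -0.30     1.00    -0.30]
  [  -0.10    -0.15     0.85]
Cofactors of I−A, C_ij = (−1)^(i+j)·(minor ij) (rows/columns in the sector order above):
  C_11 = (1.00)(0.85) − (-0.30)(-0.15) = 0.8050
  C_12 = −[(-0.30)(0.85) − (-0.30)(-0.10)] = 0.2850
  C_13 = (-0.30)(-0.15) − (1.00)(-0.10) = 0.1450
  C_21 = −[(-0.35)(0.85) − (-0.40)(-0.15)] = 0.3575
  C_22 = (0.65)(0.85) − (-0.40)(-0.10) = 0.5125
  C_23 = −[(0.65)(-0.15) − (-0.35)(-0.10)] = 0.1325
  C_31 = (-0.35)(-0.30) − (-0.40)(1.00) = 0.5050
  C_32 = −[(0.65)(-0.30) − (-0.40)(-0.30)] = 0.3150
  C_33 = (0.65)(1.00) − (-0.35)(-0.30) = 0.5450
det(I−A) = Σ_j (I−A)_1j·C_1j = (0.65)(0.8050) + (-0.35)(0.2850) + (-0.40)(0.1450) = 0.3655
adj(I−A) = Cᵀ =
  [ 0.8050   0.3575   0.5050]
  [ 0.2850   0.5125   0.3150]
  [ 0.1450   0.1325   0.5450]
(I − A)⁻¹ = adj(I−A) / det(I−A) ≈
  [   2.2025     0.9781     1.3817]
  [   0.7798     1.4022     0.8618]
  [   0.3967     0.3625     1.4911]
First solve x = (I − A)⁻¹ d = adj(I−A)·d / det(I−A); in particular x_1 = (0.8050·85 + 0.3575·30 + 0.5050·100) / 0.3655 = 129.65 / 0.3655 ≈ 354.7196.
Intermediate flow from 3 to 1: z_31 = a_31 · x_1 = 0.10 × 129.65 / 0.3655 = 12.965 / 0.3655 ≈ 35.47.

z_31 = 35.47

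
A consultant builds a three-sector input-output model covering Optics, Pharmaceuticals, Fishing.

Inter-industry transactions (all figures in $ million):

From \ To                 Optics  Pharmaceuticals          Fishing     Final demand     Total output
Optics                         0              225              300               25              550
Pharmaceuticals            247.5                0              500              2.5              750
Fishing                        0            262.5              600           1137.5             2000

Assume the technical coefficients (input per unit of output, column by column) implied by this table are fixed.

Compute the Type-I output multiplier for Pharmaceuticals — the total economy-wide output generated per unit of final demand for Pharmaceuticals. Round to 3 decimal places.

m_P = 2.655

Technical coefficients a_ij = z_ij / X_j:
  a_OO = 0/550 = 0.00, a_PO = 247.5/550 = 0.45, a_FO = 0/550 = 0.00
  a_OP = 225/750 = 0.30, a_PP = 0/750 = 0.00, a_FP = 262.5/750 = 0.35
  a_OF = 300/2000 = 0.15, a_PF = 500/2000 = 0.25, a_FF = 600/2000 = 0.30
I − A =
  [   1.00    -0.30    -0.15]
  [  -0.45     1.00    -0.25]
  [   0.00    -0.35     0.70]
Cofactors of I−A, C_ij = (−1)^(i+j)·(minor ij) (rows/columns in the sector order above):
  C_11 = (1.00)(0.70) − (-0.25)(-0.35) = 0.6125
  C_12 = −[(-0.45)(0.70) − (-0.25)(0.00)] = 0.3150
  C_13 = (-0.45)(-0.35) − (1.00)(0.00) = 0.1575
  C_21 = −[(-0.30)(0.70) − (-0.15)(-0.35)] = 0.2625
  C_22 = (1.00)(0.70) − (-0.15)(0.00) = 0.7000
  C_23 = −[(1.00)(-0.35) − (-0.30)(0.00)] = 0.3500
  C_31 = (-0.30)(-0.25) − (-0.15)(1.00) = 0.2250
  C_32 = −[(1.00)(-0.25) − (-0.15)(-0.45)] = 0.3175
  C_33 = (1.00)(1.00) − (-0.30)(-0.45) = 0.8650
det(I−A) = Σ_j (I−A)_1j·C_1j = (1.00)(0.6125) + (-0.30)(0.3150) + (-0.15)(0.1575) = 0.494375
adj(I−A) = Cᵀ =
  [ 0.6125   0.2625   0.2250]
  [ 0.3150   0.7000   0.3175]
  [ 0.1575   0.3500   0.8650]
(I − A)⁻¹ = adj(I−A) / det(I−A) ≈
  [   1.2389     0.5310     0.4551]
  [   0.6372     1.4159     0.6422]
  [   0.3186     0.7080     1.7497]
The output multiplier for sector j is the column-j sum of the Leontief inverse (I − A)⁻¹ = adj(I−A) / det(I−A).
Column P of adj(I−A): (0.2625, 0.7000, 0.3500); det(I−A) = 0.494375.
m_P = (0.2625 + 0.7000 + 0.3500) / 0.494375 = 1.3125 / 0.494375 ≈ 2.655.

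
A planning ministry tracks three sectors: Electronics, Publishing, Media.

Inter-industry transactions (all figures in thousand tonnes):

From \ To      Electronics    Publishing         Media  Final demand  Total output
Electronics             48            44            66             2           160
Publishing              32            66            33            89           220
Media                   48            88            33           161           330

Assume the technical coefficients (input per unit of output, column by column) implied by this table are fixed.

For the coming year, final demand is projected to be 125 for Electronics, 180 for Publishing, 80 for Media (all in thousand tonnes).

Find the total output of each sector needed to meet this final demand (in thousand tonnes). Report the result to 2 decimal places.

Technical coefficients a_ij = z_ij / X_j:
  a_11 = 48/160 = 0.30, a_21 = 32/160 = 0.20, a_31 = 48/160 = 0.30
  a_12 = 44/220 = 0.20, a_22 = 66/220 = 0.30, a_32 = 88/220 = 0.40
  a_13 = 66/330 = 0.20, a_23 = 33/330 = 0.10, a_33 = 33/330 = 0.10
I − A =
  [   0.70    -0.20    -0.20]
  [  -0.20     0.70    -0.10]
  [  -0.30    -0.40     0.90]
Cofactors of I−A, C_ij = (−1)^(i+j)·(minor ij) (rows/columns in the sector order above):
  C_11 = (0.70)(0.90) − (-0.10)(-0.40) = 0.5900
  C_12 = −[(-0.20)(0.90) − (-0.10)(-0.30)] = 0.2100
  C_13 = (-0.20)(-0.40) − (0.70)(-0.30) = 0.2900
  C_21 = −[(-0.20)(0.90) − (-0.20)(-0.40)] = 0.2600
  C_22 = (0.70)(0.90) − (-0.20)(-0.30) = 0.5700
  C_23 = −[(0.70)(-0.40) − (-0.20)(-0.30)] = 0.3400
  C_31 = (-0.20)(-0.10) − (-0.20)(0.70) = 0.1600
  C_32 = −[(0.70)(-0.10) − (-0.20)(-0.20)] = 0.1100
  C_33 = (0.70)(0.70) − (-0.20)(-0.20) = 0.4500
det(I−A) = Σ_j (I−A)_1j·C_1j = (0.70)(0.5900) + (-0.20)(0.2100) + (-0.20)(0.2900) = 0.3130
adj(I−A) = Cᵀ =
  [ 0.5900   0.2600   0.1600]
  [ 0.2100   0.5700   0.1100]
  [ 0.2900   0.3400   0.4500]
(I − A)⁻¹ = adj(I−A) / det(I−A) ≈
  [   1.8850     0.8307     0.5112]
  [   0.6709     1.8211     0.3514]
  [   0.9265     1.0863     1.4377]
x = (I − A)⁻¹ d = adj(I−A)·d / det(I−A), with det(I−A) = 0.3130:
  x_1 = (0.5900·125 + 0.2600·180 + 0.1600·80) / 0.3130 = 133.35 / 0.3130 ≈ 426.04
  x_2 = (0.2100·125 + 0.5700·180 + 0.1100·80) / 0.3130 = 137.65 / 0.3130 ≈ 439.78
  x_3 = (0.2900·125 + 0.3400·180 + 0.4500·80) / 0.3130 = 133.45 / 0.3130 ≈ 426.36

x_1 = 426.04, x_2 = 439.78, x_3 = 426.36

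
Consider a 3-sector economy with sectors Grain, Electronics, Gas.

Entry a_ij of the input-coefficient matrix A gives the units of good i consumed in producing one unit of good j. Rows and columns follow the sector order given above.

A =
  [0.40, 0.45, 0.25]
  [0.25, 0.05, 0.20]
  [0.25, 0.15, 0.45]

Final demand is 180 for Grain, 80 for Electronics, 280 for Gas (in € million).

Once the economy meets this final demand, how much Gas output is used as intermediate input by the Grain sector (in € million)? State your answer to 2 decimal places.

I − A =
  [   0.60    -0.45    -0.25]
  [  -0.25     0.95    -0.20]
  [  -0.25    -0.15     0.55]
Cofactors of I−A, C_ij = (−1)^(i+j)·(minor ij) (rows/columns in the sector order above):
  C_11 = (0.95)(0.55) − (-0.20)(-0.15) = 0.4925
  C_12 = −[(-0.25)(0.55) − (-0.20)(-0.25)] = 0.1875
  C_13 = (-0.25)(-0.15) − (0.95)(-0.25) = 0.2750
  C_21 = −[(-0.45)(0.55) − (-0.25)(-0.15)] = 0.2850
  C_22 = (0.60)(0.55) − (-0.25)(-0.25) = 0.2675
  C_23 = −[(0.60)(-0.15) − (-0.45)(-0.25)] = 0.2025
  C_31 = (-0.45)(-0.20) − (-0.25)(0.95) = 0.3275
  C_32 = −[(0.60)(-0.20) − (-0.25)(-0.25)] = 0.1825
  C_33 = (0.60)(0.95) − (-0.45)(-0.25) = 0.4575
det(I−A) = Σ_j (I−A)_1j·C_1j = (0.60)(0.4925) + (-0.45)(0.1875) + (-0.25)(0.2750) = 0.142375
adj(I−A) = Cᵀ =
  [ 0.4925   0.2850   0.3275]
  [ 0.1875   0.2675   0.1825]
  [ 0.2750   0.2025   0.4575]
(I − A)⁻¹ = adj(I−A) / det(I−A) ≈
  [   3.4592     2.0018     2.3003]
  [   1.3169     1.8788     1.2818]
  [   1.9315     1.4223     3.2133]
First solve x = (I − A)⁻¹ d = adj(I−A)·d / det(I−A); in particular x_1 = (0.4925·180 + 0.2850·80 + 0.3275·280) / 0.142375 = 203.15 / 0.142375 ≈ 1426.8657.
Intermediate flow from 3 to 1: z_31 = a_31 · x_1 = 0.25 × 203.15 / 0.142375 = 50.7875 / 0.142375 ≈ 356.72.

z_31 = 356.72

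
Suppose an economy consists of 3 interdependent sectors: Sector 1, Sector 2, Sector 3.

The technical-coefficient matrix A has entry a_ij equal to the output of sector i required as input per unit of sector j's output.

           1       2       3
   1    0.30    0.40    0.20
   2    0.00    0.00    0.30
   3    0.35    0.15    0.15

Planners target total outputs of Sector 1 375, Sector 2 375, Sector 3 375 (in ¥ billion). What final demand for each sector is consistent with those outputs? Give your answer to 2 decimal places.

d_1 = 37.50, d_2 = 262.50, d_3 = 131.25

I − A =
  [   0.70    -0.40    -0.20]
  [   0.00     1.00    -0.30]
  [  -0.35    -0.15     0.85]
d = (I − A) x:
  d_1 = (+0.70)·375 + (-0.40)·375 + (-0.20)·375 = 37.50
  d_2 = (+0.00)·375 + (+1.00)·375 + (-0.30)·375 = 262.50
  d_3 = (-0.35)·375 + (-0.15)·375 + (+0.85)·375 = 131.25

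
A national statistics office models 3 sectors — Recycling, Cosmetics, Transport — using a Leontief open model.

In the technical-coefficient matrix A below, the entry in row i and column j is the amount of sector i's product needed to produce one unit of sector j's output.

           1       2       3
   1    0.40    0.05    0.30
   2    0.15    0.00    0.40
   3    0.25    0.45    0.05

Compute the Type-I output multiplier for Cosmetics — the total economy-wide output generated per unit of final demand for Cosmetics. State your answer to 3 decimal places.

m_2 = 2.707

I − A =
  [   0.60    -0.05    -0.30]
  [  -0.15     1.00    -0.40]
  [  -0.25    -0.45     0.95]
Cofactors of I−A, C_ij = (−1)^(i+j)·(minor ij) (rows/columns in the sector order above):
  C_11 = (1.00)(0.95) − (-0.40)(-0.45) = 0.7700
  C_12 = −[(-0.15)(0.95) − (-0.40)(-0.25)] = 0.2425
  C_13 = (-0.15)(-0.45) − (1.00)(-0.25) = 0.3175
  C_21 = −[(-0.05)(0.95) − (-0.30)(-0.45)] = 0.1825
  C_22 = (0.60)(0.95) − (-0.30)(-0.25) = 0.4950
  C_23 = −[(0.60)(-0.45) − (-0.05)(-0.25)] = 0.2825
  C_31 = (-0.05)(-0.40) − (-0.30)(1.00) = 0.3200
  C_32 = −[(0.60)(-0.40) − (-0.30)(-0.15)] = 0.2850
  C_33 = (0.60)(1.00) − (-0.05)(-0.15) = 0.5925
det(I−A) = Σ_j (I−A)_1j·C_1j = (0.60)(0.7700) + (-0.05)(0.2425) + (-0.30)(0.3175) = 0.354625
adj(I−A) = Cᵀ =
  [ 0.7700   0.1825   0.3200]
  [ 0.2425   0.4950   0.2850]
  [ 0.3175   0.2825   0.5925]
(I − A)⁻¹ = adj(I−A) / det(I−A) ≈
  [   2.1713     0.5146     0.9024]
  [   0.6838     1.3958     0.8037]
  [   0.8953     0.7966     1.6708]
The output multiplier for sector j is the column-j sum of the Leontief inverse (I − A)⁻¹ = adj(I−A) / det(I−A).
Column 2 of adj(I−A): (0.1825, 0.4950, 0.2825); det(I−A) = 0.354625.
m_2 = (0.1825 + 0.4950 + 0.2825) / 0.354625 = 0.96 / 0.354625 ≈ 2.707.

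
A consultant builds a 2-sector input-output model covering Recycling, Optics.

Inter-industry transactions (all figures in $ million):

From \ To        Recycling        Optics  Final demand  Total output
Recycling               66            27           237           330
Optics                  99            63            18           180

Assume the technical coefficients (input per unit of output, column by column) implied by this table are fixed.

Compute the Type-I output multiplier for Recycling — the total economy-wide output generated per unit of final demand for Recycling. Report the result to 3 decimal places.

Technical coefficients a_ij = z_ij / X_j:
  a_RR = 66/330 = 0.20, a_OR = 99/330 = 0.30
  a_RO = 27/180 = 0.15, a_OO = 63/180 = 0.35
I − A =
  [   0.80    -0.15]
  [  -0.30     0.65]
det(I−A) = (0.80)(0.65) − (-0.15)(-0.30) = 0.4750
adj(I−A) = [[0.65, 0.15], [0.30, 0.80]]
(I − A)⁻¹ = adj(I−A) / det(I−A) ≈
  [   1.3684     0.3158]
  [   0.6316     1.6842]
The output multiplier for sector j is the column-j sum of the Leontief inverse (I − A)⁻¹ = adj(I−A) / det(I−A).
Column R of adj(I−A): (0.65, 0.30); det(I−A) = 0.4750.
m_R = (0.65 + 0.30) / 0.4750 = 0.95 / 0.4750 = 2.000.

m_R = 2.000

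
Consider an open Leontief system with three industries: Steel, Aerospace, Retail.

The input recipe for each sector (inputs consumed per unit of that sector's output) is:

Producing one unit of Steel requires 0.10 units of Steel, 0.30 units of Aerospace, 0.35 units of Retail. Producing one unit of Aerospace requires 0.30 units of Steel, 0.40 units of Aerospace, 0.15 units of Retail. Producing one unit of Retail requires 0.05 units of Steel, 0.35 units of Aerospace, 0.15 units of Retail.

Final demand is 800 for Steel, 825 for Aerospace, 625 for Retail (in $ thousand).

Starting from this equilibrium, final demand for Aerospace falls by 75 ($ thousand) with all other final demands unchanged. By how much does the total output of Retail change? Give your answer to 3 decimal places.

I − A =
  [   0.90    -0.30    -0.05]
  [  -0.30     0.60    -0.35]
  [  -0.35    -0.15     0.85]
Cofactors of I−A, C_ij = (−1)^(i+j)·(minor ij) (rows/columns in the sector order above):
  C_11 = (0.60)(0.85) − (-0.35)(-0.15) = 0.4575
  C_12 = −[(-0.30)(0.85) − (-0.35)(-0.35)] = 0.3775
  C_13 = (-0.30)(-0.15) − (0.60)(-0.35) = 0.2550
  C_21 = −[(-0.30)(0.85) − (-0.05)(-0.15)] = 0.2625
  C_22 = (0.90)(0.85) − (-0.05)(-0.35) = 0.7475
  C_23 = −[(0.90)(-0.15) − (-0.30)(-0.35)] = 0.2400
  C_31 = (-0.30)(-0.35) − (-0.05)(0.60) = 0.1350
  C_32 = −[(0.90)(-0.35) − (-0.05)(-0.30)] = 0.3300
  C_33 = (0.90)(0.60) − (-0.30)(-0.30) = 0.4500
det(I−A) = Σ_j (I−A)_1j·C_1j = (0.90)(0.4575) + (-0.30)(0.3775) + (-0.05)(0.2550) = 0.28575
adj(I−A) = Cᵀ =
  [ 0.4575   0.2625   0.1350]
  [ 0.3775   0.7475   0.3300]
  [ 0.2550   0.2400   0.4500]
(I − A)⁻¹ = adj(I−A) / det(I−A) ≈
  [   1.6010     0.9186     0.4724]
  [   1.3211     2.6159     1.1549]
  [   0.8924     0.8399     1.5748]
Δx = (I − A)⁻¹ Δd with Δd having -75 in the Aerospace component and 0 elsewhere.
So Δx_3 = L_32 · (-75), where L_32 = adj(I−A)_32 / det(I−A) = 0.2400 / 0.28575.
Δx_3 = 0.2400 × (-75) / 0.28575 = -18.00 / 0.28575 ≈ -62.992.

Δx_3 = -62.992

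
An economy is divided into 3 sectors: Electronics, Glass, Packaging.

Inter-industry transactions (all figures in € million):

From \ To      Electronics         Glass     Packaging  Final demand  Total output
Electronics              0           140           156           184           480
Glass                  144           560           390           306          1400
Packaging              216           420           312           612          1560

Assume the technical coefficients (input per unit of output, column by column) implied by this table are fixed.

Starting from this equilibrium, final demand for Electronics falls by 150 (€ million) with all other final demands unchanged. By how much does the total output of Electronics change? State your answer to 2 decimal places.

Δx_E = -182.02

Technical coefficients a_ij = z_ij / X_j:
  a_EE = 0/480 = 0.00, a_GE = 144/480 = 0.30, a_PE = 216/480 = 0.45
  a_EG = 140/1400 = 0.10, a_GG = 560/1400 = 0.40, a_PG = 420/1400 = 0.30
  a_EP = 156/1560 = 0.10, a_GP = 390/1560 = 0.25, a_PP = 312/1560 = 0.20
I − A =
  [   1.00    -0.10    -0.10]
  [  -0.30     0.60    -0.25]
  [  -0.45    -0.30     0.80]
Cofactors of I−A, C_ij = (−1)^(i+j)·(minor ij) (rows/columns in the sector order above):
  C_11 = (0.60)(0.80) − (-0.25)(-0.30) = 0.4050
  C_12 = −[(-0.30)(0.80) − (-0.25)(-0.45)] = 0.3525
  C_13 = (-0.30)(-0.30) − (0.60)(-0.45) = 0.3600
  C_21 = −[(-0.10)(0.80) − (-0.10)(-0.30)] = 0.1100
  C_22 = (1.00)(0.80) − (-0.10)(-0.45) = 0.7550
  C_23 = −[(1.00)(-0.30) − (-0.10)(-0.45)] = 0.3450
  C_31 = (-0.10)(-0.25) − (-0.10)(0.60) = 0.0850
  C_32 = −[(1.00)(-0.25) − (-0.10)(-0.30)] = 0.2800
  C_33 = (1.00)(0.60) − (-0.10)(-0.30) = 0.5700
det(I−A) = Σ_j (I−A)_1j·C_1j = (1.00)(0.4050) + (-0.10)(0.3525) + (-0.10)(0.3600) = 0.33375
adj(I−A) = Cᵀ =
  [ 0.4050   0.1100   0.0850]
  [ 0.3525   0.7550   0.2800]
  [ 0.3600   0.3450   0.5700]
(I − A)⁻¹ = adj(I−A) / det(I−A) ≈
  [   1.2135     0.3296     0.2547]
  [   1.0562     2.2622     0.8390]
  [   1.0787     1.0337     1.7079]
Δx = (I − A)⁻¹ Δd with Δd having -150 in the Electronics component and 0 elsewhere.
So Δx_E = L_EE · (-150), where L_EE = adj(I−A)_EE / det(I−A) = 0.4050 / 0.33375.
Δx_E = 0.4050 × (-150) / 0.33375 = -60.75 / 0.33375 ≈ -182.02.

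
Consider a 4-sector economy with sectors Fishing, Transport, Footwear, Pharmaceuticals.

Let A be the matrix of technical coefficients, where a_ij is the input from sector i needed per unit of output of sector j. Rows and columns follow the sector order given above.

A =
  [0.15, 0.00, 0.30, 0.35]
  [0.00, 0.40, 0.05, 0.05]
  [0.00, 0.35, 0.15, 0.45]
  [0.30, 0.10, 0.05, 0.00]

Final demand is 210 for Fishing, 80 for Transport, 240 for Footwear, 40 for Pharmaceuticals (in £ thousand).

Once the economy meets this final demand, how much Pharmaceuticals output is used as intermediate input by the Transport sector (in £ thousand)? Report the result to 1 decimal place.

I − A =
  [   0.85     0.00    -0.30    -0.35]
  [   0.00     0.60    -0.05    -0.05]
  [   0.00    -0.35     0.85    -0.45]
  [  -0.30    -0.10    -0.05     1.00]
Compute the cofactors C_ij = (−1)^(i+j)·(3×3 minor ij) of I−A; the adjugate is their transpose:
adj(I−A) = Cᵀ =
  [ 0.471625   0.154375   0.190750   0.258625]
  [ 0.019500   0.573625   0.043875   0.055250]
  [ 0.086250   0.299000   0.442750   0.244375]
  [ 0.147750   0.118625   0.083750   0.418625]
det(I−A) = Σ_j (I−A)_1j·C_1j = (0.85)(0.471625) + (0.00)(0.019500) + (-0.30)(0.086250) + (-0.35)(0.147750) = 0.32329375
(I − A)⁻¹ = adj(I−A) / det(I−A) ≈
  [   1.4588     0.4775     0.5900     0.8000]
  [   0.0603     1.7743     0.1357     0.1709]
  [   0.2668     0.9249     1.3695     0.7559]
  [   0.4570     0.3669     0.2591     1.2949]
First solve x = (I − A)⁻¹ d = adj(I−A)·d / det(I−A); in particular x_2 = (0.019500·210 + 0.573625·80 + 0.043875·240 + 0.055250·40) / 0.32329375 = 62.725 / 0.32329375 ≈ 194.019.
Intermediate flow from 4 to 2: z_42 = a_42 · x_2 = 0.10 × 62.725 / 0.32329375 = 6.2725 / 0.32329375 ≈ 19.4.

z_42 = 19.4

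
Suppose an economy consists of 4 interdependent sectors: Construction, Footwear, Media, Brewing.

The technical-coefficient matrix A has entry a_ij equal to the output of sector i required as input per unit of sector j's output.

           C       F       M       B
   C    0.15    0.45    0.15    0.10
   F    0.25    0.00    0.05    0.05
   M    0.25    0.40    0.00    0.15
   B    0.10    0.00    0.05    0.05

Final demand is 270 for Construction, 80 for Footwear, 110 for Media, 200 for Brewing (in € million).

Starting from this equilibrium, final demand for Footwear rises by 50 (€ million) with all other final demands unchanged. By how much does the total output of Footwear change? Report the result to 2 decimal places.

Δx_F = 62.06

I − A =
  [   0.85    -0.45    -0.15    -0.10]
  [  -0.25     1.00    -0.05    -0.05]
  [  -0.25    -0.40     1.00    -0.15]
  [  -0.10     0.00    -0.05     0.95]
Compute the cofactors C_ij = (−1)^(i+j)·(3×3 minor ij) of I−A; the adjugate is their transpose:
adj(I−A) = Cᵀ =
  [ 0.922500   0.483125   0.170000   0.149375]
  [ 0.253875   0.752000   0.079625   0.078875]
  [ 0.349500   0.432625   0.688375   0.168250]
  [ 0.115500   0.073625   0.054125   0.662375]
det(I−A) = Σ_j (I−A)_1j·C_1j = (0.85)(0.922500) + (-0.45)(0.253875) + (-0.15)(0.349500) + (-0.10)(0.115500) = 0.60590625
(I − A)⁻¹ = adj(I−A) / det(I−A) ≈
  [   1.5225     0.7974     0.2806     0.2465]
  [   0.4190     1.2411     0.1314     0.1302]
  [   0.5768     0.7140     1.1361     0.2777]
  [   0.1906     0.1215     0.0893     1.0932]
Δx = (I − A)⁻¹ Δd with Δd having +50 in the Footwear component and 0 elsewhere.
So Δx_F = L_FF · (+50), where L_FF = adj(I−A)_FF / det(I−A) = 0.752000 / 0.60590625.
Δx_F = 0.752000 × (+50) / 0.60590625 = 37.60 / 0.60590625 ≈ 62.06.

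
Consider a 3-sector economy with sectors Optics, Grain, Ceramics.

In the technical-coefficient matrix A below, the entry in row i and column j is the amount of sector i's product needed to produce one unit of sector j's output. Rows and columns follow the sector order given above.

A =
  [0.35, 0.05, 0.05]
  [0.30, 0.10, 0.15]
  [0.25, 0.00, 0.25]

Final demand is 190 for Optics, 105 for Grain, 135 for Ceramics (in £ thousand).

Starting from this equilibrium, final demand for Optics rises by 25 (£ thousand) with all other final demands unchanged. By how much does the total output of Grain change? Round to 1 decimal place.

I − A =
  [   0.65    -0.05    -0.05]
  [  -0.30     0.90    -0.15]
  [  -0.25     0.00     0.75]
Cofactors of I−A, C_ij = (−1)^(i+j)·(minor ij) (rows/columns in the sector order above):
  C_11 = (0.90)(0.75) − (-0.15)(0.00) = 0.6750
  C_12 = −[(-0.30)(0.75) − (-0.15)(-0.25)] = 0.2625
  C_13 = (-0.30)(0.00) − (0.90)(-0.25) = 0.2250
  C_21 = −[(-0.05)(0.75) − (-0.05)(0.00)] = 0.0375
  C_22 = (0.65)(0.75) − (-0.05)(-0.25) = 0.4750
  C_23 = −[(0.65)(0.00) − (-0.05)(-0.25)] = 0.0125
  C_31 = (-0.05)(-0.15) − (-0.05)(0.90) = 0.0525
  C_32 = −[(0.65)(-0.15) − (-0.05)(-0.30)] = 0.1125
  C_33 = (0.65)(0.90) − (-0.05)(-0.30) = 0.5700
det(I−A) = Σ_j (I−A)_1j·C_1j = (0.65)(0.6750) + (-0.05)(0.2625) + (-0.05)(0.2250) = 0.414375
adj(I−A) = Cᵀ =
  [ 0.6750   0.0375   0.0525]
  [ 0.2625   0.4750   0.1125]
  [ 0.2250   0.0125   0.5700]
(I − A)⁻¹ = adj(I−A) / det(I−A) ≈
  [   1.6290     0.0905     0.1267]
  [   0.6335     1.1463     0.2715]
  [   0.5430     0.0302     1.3756]
Δx = (I − A)⁻¹ Δd with Δd having +25 in the Optics component and 0 elsewhere.
So Δx_G = L_GO · (+25), where L_GO = adj(I−A)_GO / det(I−A) = 0.2625 / 0.414375.
Δx_G = 0.2625 × (+25) / 0.414375 = 6.5625 / 0.414375 ≈ 15.8.

Δx_G = 15.8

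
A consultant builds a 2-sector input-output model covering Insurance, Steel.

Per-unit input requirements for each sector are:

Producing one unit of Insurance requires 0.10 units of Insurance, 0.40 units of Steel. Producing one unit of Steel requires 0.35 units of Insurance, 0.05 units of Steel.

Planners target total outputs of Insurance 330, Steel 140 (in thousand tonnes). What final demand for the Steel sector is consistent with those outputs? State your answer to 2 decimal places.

I − A =
  [   0.90    -0.35]
  [  -0.40     0.95]
d = (I − A) x:
  d_1 = (+0.90)·330 + (-0.35)·140 = 248.00
  d_2 = (-0.40)·330 + (+0.95)·140 = 1.00

d_2 = 1.00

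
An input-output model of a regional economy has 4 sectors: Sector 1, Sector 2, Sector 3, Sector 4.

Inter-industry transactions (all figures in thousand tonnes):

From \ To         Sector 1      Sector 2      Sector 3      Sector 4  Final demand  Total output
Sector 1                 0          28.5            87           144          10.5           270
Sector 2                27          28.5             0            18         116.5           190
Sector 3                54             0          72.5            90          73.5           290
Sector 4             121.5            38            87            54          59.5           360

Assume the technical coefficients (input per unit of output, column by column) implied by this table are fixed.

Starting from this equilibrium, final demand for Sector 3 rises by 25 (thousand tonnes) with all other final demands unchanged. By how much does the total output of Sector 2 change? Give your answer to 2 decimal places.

Δx_2 = 6.04

Technical coefficients a_ij = z_ij / X_j:
  a_11 = 0/270 = 0.00, a_21 = 27/270 = 0.10, a_31 = 54/270 = 0.20, a_41 = 121.5/270 = 0.45
  a_12 = 28.5/190 = 0.15, a_22 = 28.5/190 = 0.15, a_32 = 0/190 = 0.00, a_42 = 38/190 = 0.20
  a_13 = 87/290 = 0.30, a_23 = 0/290 = 0.00, a_33 = 72.5/290 = 0.25, a_43 = 87/290 = 0.30
  a_14 = 144/360 = 0.40, a_24 = 18/360 = 0.05, a_34 = 90/360 = 0.25, a_44 = 54/360 = 0.15
I − A =
  [   1.00    -0.15    -0.30    -0.40]
  [  -0.10     0.85     0.00    -0.05]
  [  -0.20     0.00     0.75    -0.25]
  [  -0.45    -0.20    -0.30     0.85]
Compute the cofactors C_ij = (−1)^(i+j)·(3×3 minor ij) of I−A; the adjugate is their transpose:
adj(I−A) = Cᵀ =
  [ 0.470625   0.159375   0.318000   0.324375]
  [ 0.076125   0.318750   0.059250   0.072000]
  [ 0.243125   0.108375   0.535375   0.278250]
  [ 0.352875   0.197625   0.371250   0.575250]
det(I−A) = Σ_j (I−A)_1j·C_1j = (1.00)(0.470625) + (-0.15)(0.076125) + (-0.30)(0.243125) + (-0.40)(0.352875) = 0.24511875
(I − A)⁻¹ = adj(I−A) / det(I−A) ≈
  [   1.9200     0.6502     1.2973     1.3233]
  [   0.3106     1.3004     0.2417     0.2937]
  [   0.9919     0.4421     2.1841     1.1352]
  [   1.4396     0.8062     1.5146     2.3468]
Δx = (I − A)⁻¹ Δd with Δd having +25 in the Sector 3 component and 0 elsewhere.
So Δx_2 = L_23 · (+25), where L_23 = adj(I−A)_23 / det(I−A) = 0.059250 / 0.24511875.
Δx_2 = 0.059250 × (+25) / 0.24511875 = 1.48125 / 0.24511875 ≈ 6.04.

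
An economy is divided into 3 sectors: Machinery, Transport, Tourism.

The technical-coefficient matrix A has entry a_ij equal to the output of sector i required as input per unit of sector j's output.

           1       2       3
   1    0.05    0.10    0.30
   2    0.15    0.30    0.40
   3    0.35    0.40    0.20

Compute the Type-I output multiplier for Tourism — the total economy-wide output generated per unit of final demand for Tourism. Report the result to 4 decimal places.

I − A =
  [   0.95    -0.10    -0.30]
  [  -0.15     0.70    -0.40]
  [  -0.35    -0.40     0.80]
Cofactors of I−A, C_ij = (−1)^(i+j)·(minor ij) (rows/columns in the sector order above):
  C_11 = (0.70)(0.80) − (-0.40)(-0.40) = 0.4000
  C_12 = −[(-0.15)(0.80) − (-0.40)(-0.35)] = 0.2600
  C_13 = (-0.15)(-0.40) − (0.70)(-0.35) = 0.3050
  C_21 = −[(-0.10)(0.80) − (-0.30)(-0.40)] = 0.2000
  C_22 = (0.95)(0.80) − (-0.30)(-0.35) = 0.6550
  C_23 = −[(0.95)(-0.40) − (-0.10)(-0.35)] = 0.4150
  C_31 = (-0.10)(-0.40) − (-0.30)(0.70) = 0.2500
  C_32 = −[(0.95)(-0.40) − (-0.30)(-0.15)] = 0.4250
  C_33 = (0.95)(0.70) − (-0.10)(-0.15) = 0.6500
det(I−A) = Σ_j (I−A)_1j·C_1j = (0.95)(0.4000) + (-0.10)(0.2600) + (-0.30)(0.3050) = 0.2625
adj(I−A) = Cᵀ =
  [ 0.4000   0.2000   0.2500]
  [ 0.2600   0.6550   0.4250]
  [ 0.3050   0.4150   0.6500]
(I − A)⁻¹ = adj(I−A) / det(I−A) ≈
  [   1.52381     0.76190     0.95238]
  [   0.99048     2.49524     1.61905]
  [   1.16190     1.58095     2.47619]
The output multiplier for sector j is the column-j sum of the Leontief inverse (I − A)⁻¹ = adj(I−A) / det(I−A).
Column 3 of adj(I−A): (0.2500, 0.4250, 0.6500); det(I−A) = 0.2625.
m_3 = (0.2500 + 0.4250 + 0.6500) / 0.2625 = 1.325 / 0.2625 ≈ 5.0476.

m_3 = 5.0476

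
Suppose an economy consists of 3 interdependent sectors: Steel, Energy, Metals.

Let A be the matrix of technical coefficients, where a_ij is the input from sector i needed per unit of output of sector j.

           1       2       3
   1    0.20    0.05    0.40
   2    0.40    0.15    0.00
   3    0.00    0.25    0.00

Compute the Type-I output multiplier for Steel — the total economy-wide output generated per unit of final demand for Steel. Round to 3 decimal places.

I − A =
  [   0.80    -0.05    -0.40]
  [  -0.40     0.85     0.00]
  [   0.00    -0.25     1.00]
Cofactors of I−A, C_ij = (−1)^(i+j)·(minor ij) (rows/columns in the sector order above):
  C_11 = (0.85)(1.00) − (0.00)(-0.25) = 0.8500
  C_12 = −[(-0.40)(1.00) − (0.00)(0.00)] = 0.4000
  C_13 = (-0.40)(-0.25) − (0.85)(0.00) = 0.1000
  C_21 = −[(-0.05)(1.00) − (-0.40)(-0.25)] = 0.1500
  C_22 = (0.80)(1.00) − (-0.40)(0.00) = 0.8000
  C_23 = −[(0.80)(-0.25) − (-0.05)(0.00)] = 0.2000
  C_31 = (-0.05)(0.00) − (-0.40)(0.85) = 0.3400
  C_32 = −[(0.80)(0.00) − (-0.40)(-0.40)] = 0.1600
  C_33 = (0.80)(0.85) − (-0.05)(-0.40) = 0.6600
det(I−A) = Σ_j (I−A)_1j·C_1j = (0.80)(0.8500) + (-0.05)(0.4000) + (-0.40)(0.1000) = 0.6200
adj(I−A) = Cᵀ =
  [ 0.8500   0.1500   0.3400]
  [ 0.4000   0.8000   0.1600]
  [ 0.1000   0.2000   0.6600]
(I − A)⁻¹ = adj(I−A) / det(I−A) ≈
  [   1.3710     0.2419     0.5484]
  [   0.6452     1.2903     0.2581]
  [   0.1613     0.3226     1.0645]
The output multiplier for sector j is the column-j sum of the Leontief inverse (I − A)⁻¹ = adj(I−A) / det(I−A).
Column 1 of adj(I−A): (0.8500, 0.4000, 0.1000); det(I−A) = 0.6200.
m_1 = (0.8500 + 0.4000 + 0.1000) / 0.6200 = 1.35 / 0.6200 ≈ 2.177.

m_1 = 2.177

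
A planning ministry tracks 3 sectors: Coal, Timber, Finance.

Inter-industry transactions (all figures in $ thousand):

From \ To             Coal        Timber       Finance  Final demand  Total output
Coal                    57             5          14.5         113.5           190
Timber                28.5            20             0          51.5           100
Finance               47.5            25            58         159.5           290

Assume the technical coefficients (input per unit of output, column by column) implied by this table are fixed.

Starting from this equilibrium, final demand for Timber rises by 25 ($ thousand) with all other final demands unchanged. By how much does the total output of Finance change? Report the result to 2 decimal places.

Δx_F = 10.90

Technical coefficients a_ij = z_ij / X_j:
  a_CC = 57/190 = 0.30, a_TC = 28.5/190 = 0.15, a_FC = 47.5/190 = 0.25
  a_CT = 5/100 = 0.05, a_TT = 20/100 = 0.20, a_FT = 25/100 = 0.25
  a_CF = 14.5/290 = 0.05, a_TF = 0/290 = 0.00, a_FF = 58/290 = 0.20
I − A =
  [   0.70    -0.05    -0.05]
  [  -0.15     0.80     0.00]
  [  -0.25    -0.25     0.80]
Cofactors of I−A, C_ij = (−1)^(i+j)·(minor ij) (rows/columns in the sector order above):
  C_11 = (0.80)(0.80) − (0.00)(-0.25) = 0.6400
  C_12 = −[(-0.15)(0.80) − (0.00)(-0.25)] = 0.1200
  C_13 = (-0.15)(-0.25) − (0.80)(-0.25) = 0.2375
  C_21 = −[(-0.05)(0.80) − (-0.05)(-0.25)] = 0.0525
  C_22 = (0.70)(0.80) − (-0.05)(-0.25) = 0.5475
  C_23 = −[(0.70)(-0.25) − (-0.05)(-0.25)] = 0.1875
  C_31 = (-0.05)(0.00) − (-0.05)(0.80) = 0.0400
  C_32 = −[(0.70)(0.00) − (-0.05)(-0.15)] = 0.0075
  C_33 = (0.70)(0.80) − (-0.05)(-0.15) = 0.5525
det(I−A) = Σ_j (I−A)_1j·C_1j = (0.70)(0.6400) + (-0.05)(0.1200) + (-0.05)(0.2375) = 0.430125
adj(I−A) = Cᵀ =
  [ 0.6400   0.0525   0.0400]
  [ 0.1200   0.5475   0.0075]
  [ 0.2375   0.1875   0.5525]
(I − A)⁻¹ = adj(I−A) / det(I−A) ≈
  [   1.4879     0.1221     0.0930]
  [   0.2790     1.2729     0.0174]
  [   0.5522     0.4359     1.2845]
Δx = (I − A)⁻¹ Δd with Δd having +25 in the Timber component and 0 elsewhere.
So Δx_F = L_FT · (+25), where L_FT = adj(I−A)_FT / det(I−A) = 0.1875 / 0.430125.
Δx_F = 0.1875 × (+25) / 0.430125 = 4.6875 / 0.430125 ≈ 10.90.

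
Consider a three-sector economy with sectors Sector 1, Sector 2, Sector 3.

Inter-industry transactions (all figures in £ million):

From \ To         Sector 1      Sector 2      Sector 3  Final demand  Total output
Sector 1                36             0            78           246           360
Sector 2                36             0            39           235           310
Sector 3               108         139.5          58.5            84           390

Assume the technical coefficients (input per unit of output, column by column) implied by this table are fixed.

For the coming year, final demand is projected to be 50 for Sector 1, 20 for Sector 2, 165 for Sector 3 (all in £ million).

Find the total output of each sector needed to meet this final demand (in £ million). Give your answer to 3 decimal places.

x_1 = 114.493, x_2 = 57.971, x_3 = 265.217

Technical coefficients a_ij = z_ij / X_j:
  a_11 = 36/360 = 0.10, a_21 = 36/360 = 0.10, a_31 = 108/360 = 0.30
  a_12 = 0/310 = 0.00, a_22 = 0/310 = 0.00, a_32 = 139.5/310 = 0.45
  a_13 = 78/390 = 0.20, a_23 = 39/390 = 0.10, a_33 = 58.5/390 = 0.15
I − A =
  [   0.90     0.00    -0.20]
  [  -0.10     1.00    -0.10]
  [  -0.30    -0.45     0.85]
Cofactors of I−A, C_ij = (−1)^(i+j)·(minor ij) (rows/columns in the sector order above):
  C_11 = (1.00)(0.85) − (-0.10)(-0.45) = 0.8050
  C_12 = −[(-0.10)(0.85) − (-0.10)(-0.30)] = 0.1150
  C_13 = (-0.10)(-0.45) − (1.00)(-0.30) = 0.3450
  C_21 = −[(0.00)(0.85) − (-0.20)(-0.45)] = 0.0900
  C_22 = (0.90)(0.85) − (-0.20)(-0.30) = 0.7050
  C_23 = −[(0.90)(-0.45) − (0.00)(-0.30)] = 0.4050
  C_31 = (0.00)(-0.10) − (-0.20)(1.00) = 0.2000
  C_32 = −[(0.90)(-0.10) − (-0.20)(-0.10)] = 0.1100
  C_33 = (0.90)(1.00) − (0.00)(-0.10) = 0.9000
det(I−A) = Σ_j (I−A)_1j·C_1j = (0.90)(0.8050) + (0.00)(0.1150) + (-0.20)(0.3450) = 0.6555
adj(I−A) = Cᵀ =
  [ 0.8050   0.0900   0.2000]
  [ 0.1150   0.7050   0.1100]
  [ 0.3450   0.4050   0.9000]
(I − A)⁻¹ = adj(I−A) / det(I−A) ≈
  [   1.2281     0.1373     0.3051]
  [   0.1754     1.0755     0.1678]
  [   0.5263     0.6178     1.3730]
x = (I − A)⁻¹ d = adj(I−A)·d / det(I−A), with det(I−A) = 0.6555:
  x_1 = (0.8050·50 + 0.0900·20 + 0.2000·165) / 0.6555 = 75.05 / 0.6555 ≈ 114.493
  x_2 = (0.1150·50 + 0.7050·20 + 0.1100·165) / 0.6555 = 38.00 / 0.6555 ≈ 57.971
  x_3 = (0.3450·50 + 0.4050·20 + 0.9000·165) / 0.6555 = 173.85 / 0.6555 ≈ 265.217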